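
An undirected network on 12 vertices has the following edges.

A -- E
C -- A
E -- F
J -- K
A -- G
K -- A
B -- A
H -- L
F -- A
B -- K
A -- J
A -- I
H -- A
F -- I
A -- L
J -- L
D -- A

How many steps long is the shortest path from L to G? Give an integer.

2

One shortest route is L – A – G, which uses 2 edges, and L and G are not directly tied, so nothing shorter exists. So d(L,G) = 2.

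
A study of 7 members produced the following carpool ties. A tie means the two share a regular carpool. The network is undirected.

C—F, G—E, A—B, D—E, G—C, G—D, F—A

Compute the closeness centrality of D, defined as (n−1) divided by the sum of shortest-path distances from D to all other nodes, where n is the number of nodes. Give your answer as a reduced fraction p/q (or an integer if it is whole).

Distances from D: A:4, B:5, C:2, E:1, F:3, G:1. Sum = 16.
n = 7, so closeness = 6/16 = 3/8.

3/8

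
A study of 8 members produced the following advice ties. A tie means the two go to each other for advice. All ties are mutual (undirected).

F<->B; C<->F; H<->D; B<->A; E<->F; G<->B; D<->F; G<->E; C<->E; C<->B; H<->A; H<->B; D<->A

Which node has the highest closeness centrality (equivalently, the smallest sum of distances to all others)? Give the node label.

Farness (sum of distances to all others) for each node — A:12, B:9, C:11, D:12, E:13, F:10, G:13, H:12.
The smallest farness is 9, for B, so B has the highest closeness.

B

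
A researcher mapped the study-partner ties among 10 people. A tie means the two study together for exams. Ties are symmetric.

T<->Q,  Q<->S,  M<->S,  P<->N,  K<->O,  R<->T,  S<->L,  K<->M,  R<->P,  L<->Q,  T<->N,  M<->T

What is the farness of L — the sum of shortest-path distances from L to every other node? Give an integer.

Distances from L: K:3, M:2, N:3, O:4, P:4, Q:1, R:3, S:1, T:2.
Sum = 3 + 2 + 3 + 4 + 4 + 1 + 3 + 1 + 2 = 23.

23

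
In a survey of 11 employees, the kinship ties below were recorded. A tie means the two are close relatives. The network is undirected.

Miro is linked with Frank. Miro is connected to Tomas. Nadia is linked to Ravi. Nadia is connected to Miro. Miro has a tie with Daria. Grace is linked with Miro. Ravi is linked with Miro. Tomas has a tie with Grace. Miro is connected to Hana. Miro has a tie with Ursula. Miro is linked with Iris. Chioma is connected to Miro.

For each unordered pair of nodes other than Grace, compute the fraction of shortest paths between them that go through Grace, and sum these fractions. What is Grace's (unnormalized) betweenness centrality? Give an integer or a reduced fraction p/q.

No shortest path between any pair of other nodes passes through Grace.
Summing the contributions gives betweenness(Grace) = 0.

0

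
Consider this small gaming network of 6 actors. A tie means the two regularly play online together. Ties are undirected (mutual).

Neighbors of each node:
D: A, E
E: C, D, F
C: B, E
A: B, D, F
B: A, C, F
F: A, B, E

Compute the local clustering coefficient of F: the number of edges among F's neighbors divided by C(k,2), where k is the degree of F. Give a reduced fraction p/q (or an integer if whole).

1/3

F's neighbors: A, B, and E (k = 3).
Possible neighbor pairs: C(3,2) = 3. Edges among them: A–B → e = 1.
Clustering(F) = 1/3.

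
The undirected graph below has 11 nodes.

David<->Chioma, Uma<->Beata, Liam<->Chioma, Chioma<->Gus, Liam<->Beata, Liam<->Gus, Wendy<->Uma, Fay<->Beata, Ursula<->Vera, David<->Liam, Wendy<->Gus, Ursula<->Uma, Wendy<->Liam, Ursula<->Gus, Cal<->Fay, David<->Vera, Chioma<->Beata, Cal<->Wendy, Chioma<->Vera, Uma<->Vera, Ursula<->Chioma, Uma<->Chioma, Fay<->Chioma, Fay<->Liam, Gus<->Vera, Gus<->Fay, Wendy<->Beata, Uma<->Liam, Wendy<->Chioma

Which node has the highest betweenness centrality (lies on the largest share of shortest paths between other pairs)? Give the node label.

Unnormalized betweenness of each node: Beata:8/15, Cal:1/5, Chioma:41/5, David:1/4, Fay:71/20, Gus:13/4, Liam:73/20, Uma:53/20, Ursula:1/5, Vera:41/30, Wendy:103/20.
Chioma has the largest value, 41/5, making it the main broker — the node through which the most shortest paths run.

Chioma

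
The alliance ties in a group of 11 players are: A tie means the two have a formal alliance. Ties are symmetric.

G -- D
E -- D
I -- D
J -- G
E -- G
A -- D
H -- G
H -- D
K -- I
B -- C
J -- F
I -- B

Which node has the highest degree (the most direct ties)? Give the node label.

D

Degrees — A:1, B:2, C:1, D:5, E:2, F:1, G:4, H:2, I:3, J:2, K:1.
The maximum is 5, attained only by D.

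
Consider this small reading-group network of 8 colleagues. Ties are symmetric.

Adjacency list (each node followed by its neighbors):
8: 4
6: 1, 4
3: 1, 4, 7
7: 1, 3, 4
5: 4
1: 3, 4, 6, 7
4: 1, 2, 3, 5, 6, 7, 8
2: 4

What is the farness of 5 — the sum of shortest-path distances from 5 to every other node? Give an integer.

Distances from 5: 1:2, 2:2, 3:2, 4:1, 6:2, 7:2, 8:2.
Sum = 2 + 2 + 2 + 1 + 2 + 2 + 2 = 13.

13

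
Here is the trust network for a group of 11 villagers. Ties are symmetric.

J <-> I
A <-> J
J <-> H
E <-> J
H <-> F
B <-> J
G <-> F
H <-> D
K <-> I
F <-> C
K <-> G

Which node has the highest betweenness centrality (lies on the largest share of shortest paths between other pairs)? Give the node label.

J

Unnormalized betweenness of each node: A:0, B:0, C:0, D:0, E:0, F:14, G:4, H:20, I:7, J:28, K:4.
J has the largest value, 28, making it the main broker — the node through which the most shortest paths run.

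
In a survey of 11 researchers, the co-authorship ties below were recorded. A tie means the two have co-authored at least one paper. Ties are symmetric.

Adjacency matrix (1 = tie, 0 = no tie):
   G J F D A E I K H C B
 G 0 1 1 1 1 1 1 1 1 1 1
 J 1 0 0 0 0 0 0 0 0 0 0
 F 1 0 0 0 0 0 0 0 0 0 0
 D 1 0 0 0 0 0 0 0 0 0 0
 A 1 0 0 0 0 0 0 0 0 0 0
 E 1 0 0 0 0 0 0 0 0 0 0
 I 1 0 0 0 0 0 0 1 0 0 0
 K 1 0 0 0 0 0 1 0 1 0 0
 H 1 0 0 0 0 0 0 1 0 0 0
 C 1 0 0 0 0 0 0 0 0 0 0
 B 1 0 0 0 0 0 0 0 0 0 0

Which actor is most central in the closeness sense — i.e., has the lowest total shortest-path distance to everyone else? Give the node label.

G

Farness (sum of distances to all others) for each node — A:19, B:19, C:19, D:19, E:19, F:19, G:10, H:18, I:18, J:19, K:17.
The smallest farness is 10, for G, so G has the highest closeness.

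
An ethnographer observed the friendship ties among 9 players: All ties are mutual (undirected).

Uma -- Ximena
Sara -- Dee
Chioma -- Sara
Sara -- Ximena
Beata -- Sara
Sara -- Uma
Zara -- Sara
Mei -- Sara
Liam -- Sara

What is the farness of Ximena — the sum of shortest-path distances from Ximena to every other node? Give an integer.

14

Distances from Ximena: Beata:2, Chioma:2, Dee:2, Liam:2, Mei:2, Sara:1, Uma:1, Zara:2.
Sum = 2 + 2 + 2 + 2 + 2 + 1 + 1 + 2 = 14.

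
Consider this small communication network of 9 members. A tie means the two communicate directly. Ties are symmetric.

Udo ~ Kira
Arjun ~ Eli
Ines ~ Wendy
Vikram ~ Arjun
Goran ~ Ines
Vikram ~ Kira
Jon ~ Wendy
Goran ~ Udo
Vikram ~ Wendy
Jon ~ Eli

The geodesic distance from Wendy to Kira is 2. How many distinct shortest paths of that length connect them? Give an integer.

The shortest distance is 2, and the only length-2 path is Wendy–Vikram–Kira. So there is exactly 1 shortest path.

1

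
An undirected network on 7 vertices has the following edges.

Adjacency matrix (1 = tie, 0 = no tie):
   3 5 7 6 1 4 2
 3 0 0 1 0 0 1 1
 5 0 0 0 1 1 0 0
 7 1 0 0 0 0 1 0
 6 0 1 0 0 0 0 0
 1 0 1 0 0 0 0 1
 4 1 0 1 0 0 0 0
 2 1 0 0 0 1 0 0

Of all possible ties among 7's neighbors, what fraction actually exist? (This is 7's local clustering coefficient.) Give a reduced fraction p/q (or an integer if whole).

1

7's neighbors: 3 and 4 (k = 2).
Possible neighbor pairs: C(2,2) = 1. Edges among them: 3–4 → e = 1.
Clustering(7) = 1/1.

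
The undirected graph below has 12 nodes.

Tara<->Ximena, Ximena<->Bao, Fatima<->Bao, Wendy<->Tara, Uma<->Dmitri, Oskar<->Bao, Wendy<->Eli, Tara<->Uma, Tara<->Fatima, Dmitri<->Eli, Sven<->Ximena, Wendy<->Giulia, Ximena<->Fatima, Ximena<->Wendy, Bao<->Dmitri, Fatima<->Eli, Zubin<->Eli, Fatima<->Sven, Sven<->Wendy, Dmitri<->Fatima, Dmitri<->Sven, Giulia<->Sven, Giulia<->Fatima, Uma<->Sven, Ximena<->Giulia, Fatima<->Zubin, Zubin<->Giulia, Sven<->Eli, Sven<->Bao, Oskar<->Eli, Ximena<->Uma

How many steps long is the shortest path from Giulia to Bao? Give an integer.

One shortest route is Giulia – Fatima – Bao, which uses 2 edges, and Giulia and Bao are not directly tied, so nothing shorter exists. So d(Giulia,Bao) = 2.

2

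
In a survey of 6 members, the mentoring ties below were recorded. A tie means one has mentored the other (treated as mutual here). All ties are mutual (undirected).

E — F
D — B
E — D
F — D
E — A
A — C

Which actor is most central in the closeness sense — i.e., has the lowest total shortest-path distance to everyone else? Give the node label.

E

Farness (sum of distances to all others) for each node — A:9, B:12, C:13, D:8, E:7, F:9.
The smallest farness is 7, for E, so E has the highest closeness.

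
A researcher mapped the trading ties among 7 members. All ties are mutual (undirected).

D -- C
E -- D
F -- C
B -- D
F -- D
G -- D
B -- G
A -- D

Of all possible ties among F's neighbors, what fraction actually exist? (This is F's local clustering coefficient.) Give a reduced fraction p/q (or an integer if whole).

F's neighbors: C and D (k = 2).
Possible neighbor pairs: C(2,2) = 1. Edges among them: C–D → e = 1.
Clustering(F) = 1/1.

1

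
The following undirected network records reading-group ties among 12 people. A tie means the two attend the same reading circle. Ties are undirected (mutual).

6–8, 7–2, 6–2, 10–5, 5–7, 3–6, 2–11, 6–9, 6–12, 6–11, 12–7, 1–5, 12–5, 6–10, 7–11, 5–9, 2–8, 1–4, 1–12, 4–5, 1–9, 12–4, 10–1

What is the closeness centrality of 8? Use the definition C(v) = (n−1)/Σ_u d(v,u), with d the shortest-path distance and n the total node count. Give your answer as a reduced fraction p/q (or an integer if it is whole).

11/23

Distances from 8: 1:3, 2:1, 3:2, 4:3, 5:3, 6:1, 7:2, 9:2, 10:2, 11:2, 12:2. Sum = 23.
n = 12, so closeness = 11/23.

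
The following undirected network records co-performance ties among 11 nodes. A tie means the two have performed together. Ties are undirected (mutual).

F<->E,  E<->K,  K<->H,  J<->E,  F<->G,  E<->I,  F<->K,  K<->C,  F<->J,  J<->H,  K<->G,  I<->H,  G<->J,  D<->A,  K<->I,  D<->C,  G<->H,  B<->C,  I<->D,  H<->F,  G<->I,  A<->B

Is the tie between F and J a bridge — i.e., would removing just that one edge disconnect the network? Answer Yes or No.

No

Even without that edge, F still reaches J via F – H – J, so the network stays connected. Not a bridge.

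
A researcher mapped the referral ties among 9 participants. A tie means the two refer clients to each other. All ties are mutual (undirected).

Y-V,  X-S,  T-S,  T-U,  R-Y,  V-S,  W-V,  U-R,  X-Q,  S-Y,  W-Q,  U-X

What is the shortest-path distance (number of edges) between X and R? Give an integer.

2

One shortest route is X – U – R, which uses 2 edges, and X and R are not directly tied, so nothing shorter exists. So d(X,R) = 2.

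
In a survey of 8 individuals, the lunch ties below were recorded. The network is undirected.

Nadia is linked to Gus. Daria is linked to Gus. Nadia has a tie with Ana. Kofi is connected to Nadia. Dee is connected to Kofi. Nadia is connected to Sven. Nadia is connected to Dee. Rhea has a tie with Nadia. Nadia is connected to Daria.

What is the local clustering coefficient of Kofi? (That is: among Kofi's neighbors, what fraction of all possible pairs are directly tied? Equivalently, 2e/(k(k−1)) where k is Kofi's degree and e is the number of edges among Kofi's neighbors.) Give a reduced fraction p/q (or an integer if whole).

1

Kofi's neighbors: Dee and Nadia (k = 2).
Possible neighbor pairs: C(2,2) = 1. Edges among them: Dee–Nadia → e = 1.
Clustering(Kofi) = 1/1.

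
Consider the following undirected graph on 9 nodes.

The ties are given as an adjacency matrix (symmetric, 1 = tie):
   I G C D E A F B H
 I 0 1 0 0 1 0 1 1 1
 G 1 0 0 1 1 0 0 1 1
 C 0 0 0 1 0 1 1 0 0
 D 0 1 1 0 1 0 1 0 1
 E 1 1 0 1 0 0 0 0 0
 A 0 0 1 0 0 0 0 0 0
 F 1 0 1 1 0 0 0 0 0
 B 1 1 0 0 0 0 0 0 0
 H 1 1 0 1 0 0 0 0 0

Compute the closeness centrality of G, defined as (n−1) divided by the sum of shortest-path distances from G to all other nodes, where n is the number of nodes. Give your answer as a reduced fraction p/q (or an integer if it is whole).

2/3

Distances from G: A:3, B:1, C:2, D:1, E:1, F:2, H:1, I:1. Sum = 12.
n = 9, so closeness = 8/12 = 2/3.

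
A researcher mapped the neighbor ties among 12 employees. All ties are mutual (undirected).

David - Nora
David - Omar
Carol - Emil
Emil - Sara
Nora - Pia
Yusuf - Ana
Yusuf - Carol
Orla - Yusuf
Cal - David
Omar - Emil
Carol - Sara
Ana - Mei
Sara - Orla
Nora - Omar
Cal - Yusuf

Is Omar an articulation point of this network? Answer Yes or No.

No

Even without Omar, every remaining node can still reach every other (the residual graph is connected), so Omar is not a cut vertex.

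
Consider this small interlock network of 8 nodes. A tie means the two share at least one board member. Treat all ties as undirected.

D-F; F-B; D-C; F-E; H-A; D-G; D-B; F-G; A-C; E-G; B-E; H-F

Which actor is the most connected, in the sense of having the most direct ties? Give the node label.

F

Degrees — A:2, B:3, C:2, D:4, E:3, F:5, G:3, H:2.
The maximum is 5, attained only by F.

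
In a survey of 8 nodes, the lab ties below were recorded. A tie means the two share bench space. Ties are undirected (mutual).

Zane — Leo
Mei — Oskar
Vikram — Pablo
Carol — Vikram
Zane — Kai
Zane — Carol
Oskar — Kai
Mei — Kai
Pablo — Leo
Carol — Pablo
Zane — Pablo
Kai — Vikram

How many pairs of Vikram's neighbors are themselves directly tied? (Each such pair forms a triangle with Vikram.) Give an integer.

1

Vikram's neighbors: Carol, Kai, and Pablo.
Neighbor pairs that are themselves tied: Vikram–Carol–Pablo. Each forms one triangle with Vikram, for 1 in total.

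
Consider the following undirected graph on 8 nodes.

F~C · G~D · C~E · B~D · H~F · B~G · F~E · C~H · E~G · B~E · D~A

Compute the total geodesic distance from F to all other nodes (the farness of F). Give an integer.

Distances from F: A:4, B:2, C:1, D:3, E:1, G:2, H:1.
Sum = 4 + 2 + 1 + 3 + 1 + 2 + 1 = 14.

14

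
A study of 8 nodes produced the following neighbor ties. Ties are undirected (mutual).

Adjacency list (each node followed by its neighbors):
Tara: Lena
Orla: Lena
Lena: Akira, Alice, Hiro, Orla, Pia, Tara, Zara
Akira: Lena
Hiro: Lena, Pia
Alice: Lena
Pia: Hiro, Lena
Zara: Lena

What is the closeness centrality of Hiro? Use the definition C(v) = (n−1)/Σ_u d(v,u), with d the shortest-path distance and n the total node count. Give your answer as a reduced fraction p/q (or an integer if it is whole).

7/12

Distances from Hiro: Akira:2, Alice:2, Lena:1, Orla:2, Pia:1, Tara:2, Zara:2. Sum = 12.
n = 8, so closeness = 7/12.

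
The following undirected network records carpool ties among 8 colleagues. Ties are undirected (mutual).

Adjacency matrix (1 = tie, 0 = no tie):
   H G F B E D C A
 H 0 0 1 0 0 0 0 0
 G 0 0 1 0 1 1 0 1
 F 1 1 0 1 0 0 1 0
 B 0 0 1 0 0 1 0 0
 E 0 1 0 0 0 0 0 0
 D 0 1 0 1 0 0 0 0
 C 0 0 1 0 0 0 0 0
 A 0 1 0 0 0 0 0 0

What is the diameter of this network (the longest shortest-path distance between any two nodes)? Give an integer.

3

Eccentricity of each node (its greatest distance to any other): A:3, B:3, C:3, D:3, E:3, F:2, G:2, H:3.
The maximum eccentricity is 3, realized for instance by the pair H–E via H – F – G – E. So the diameter is 3.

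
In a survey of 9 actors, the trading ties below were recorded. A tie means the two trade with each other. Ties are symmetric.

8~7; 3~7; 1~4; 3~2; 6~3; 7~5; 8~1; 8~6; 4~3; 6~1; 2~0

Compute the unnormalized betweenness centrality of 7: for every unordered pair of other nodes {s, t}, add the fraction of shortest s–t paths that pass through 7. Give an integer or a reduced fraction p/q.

17/2

Pairs whose geodesics pass through 7 — 2–5: 1; 2–8: 1/2; 3–5: 1; 3–8: 1/2; 5–1: 1; 5–0: 1; 5–6: 2/2; 5–8: 1; 5–4: 1; 0–8: 1/2.
All other pairs contribute 0.
Summing the contributions gives betweenness(7) = 17/2.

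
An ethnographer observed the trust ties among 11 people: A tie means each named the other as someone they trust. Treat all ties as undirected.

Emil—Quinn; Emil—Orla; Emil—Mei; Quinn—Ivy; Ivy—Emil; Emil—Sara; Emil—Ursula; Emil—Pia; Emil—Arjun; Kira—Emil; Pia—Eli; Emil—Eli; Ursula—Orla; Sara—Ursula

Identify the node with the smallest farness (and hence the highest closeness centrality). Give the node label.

Emil

Farness (sum of distances to all others) for each node — Arjun:19, Eli:18, Emil:10, Ivy:18, Kira:19, Mei:19, Orla:18, Pia:18, Quinn:18, Sara:18, Ursula:17.
The smallest farness is 10, for Emil, so Emil has the highest closeness.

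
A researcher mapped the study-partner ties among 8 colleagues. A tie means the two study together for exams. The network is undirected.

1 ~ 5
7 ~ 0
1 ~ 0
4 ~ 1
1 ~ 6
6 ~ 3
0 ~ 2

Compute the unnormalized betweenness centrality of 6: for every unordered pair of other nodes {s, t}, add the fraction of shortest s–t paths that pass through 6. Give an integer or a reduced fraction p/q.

6

Pairs whose geodesics pass through 6 — 7–3: 1; 4–3: 1; 3–2: 1; 3–1: 1; 3–0: 1; 3–5: 1.
All other pairs contribute 0.
Summing the contributions gives betweenness(6) = 6.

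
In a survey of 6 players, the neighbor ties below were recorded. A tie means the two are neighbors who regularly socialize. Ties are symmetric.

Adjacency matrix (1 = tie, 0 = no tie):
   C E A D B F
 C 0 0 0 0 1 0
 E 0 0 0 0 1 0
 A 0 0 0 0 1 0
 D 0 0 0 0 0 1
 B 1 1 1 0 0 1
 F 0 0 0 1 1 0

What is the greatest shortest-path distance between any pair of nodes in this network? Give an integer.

3

Eccentricity of each node (its greatest distance to any other): A:3, B:2, C:3, D:3, E:3, F:2.
The maximum eccentricity is 3, realized for instance by the pair C–D via C – B – F – D. So the diameter is 3.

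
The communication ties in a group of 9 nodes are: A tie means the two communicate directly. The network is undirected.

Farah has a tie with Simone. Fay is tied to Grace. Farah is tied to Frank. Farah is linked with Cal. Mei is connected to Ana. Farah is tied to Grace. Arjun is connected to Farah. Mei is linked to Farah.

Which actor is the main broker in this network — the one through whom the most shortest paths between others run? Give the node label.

Farah

Unnormalized betweenness of each node: Ana:0, Arjun:0, Cal:0, Farah:26, Fay:0, Frank:0, Grace:7, Mei:7, Simone:0.
Farah has the largest value, 26, making it the main broker — the node through which the most shortest paths run.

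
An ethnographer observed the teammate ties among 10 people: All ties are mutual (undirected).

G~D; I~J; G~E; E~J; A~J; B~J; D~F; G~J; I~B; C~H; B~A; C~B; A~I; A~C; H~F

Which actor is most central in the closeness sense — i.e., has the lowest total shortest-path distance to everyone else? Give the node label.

J

Farness (sum of distances to all others) for each node — A:16, B:16, C:18, D:20, E:20, F:22, G:17, H:21, I:19, J:15.
The smallest farness is 15, for J, so J has the highest closeness.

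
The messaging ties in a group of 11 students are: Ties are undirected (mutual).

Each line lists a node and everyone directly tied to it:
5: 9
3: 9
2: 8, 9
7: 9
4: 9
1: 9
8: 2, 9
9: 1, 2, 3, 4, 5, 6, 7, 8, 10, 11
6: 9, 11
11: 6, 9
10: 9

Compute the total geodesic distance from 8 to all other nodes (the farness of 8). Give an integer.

18

Distances from 8: 1:2, 2:1, 3:2, 4:2, 5:2, 6:2, 7:2, 9:1, 10:2, 11:2.
Sum = 2 + 1 + 2 + 2 + 2 + 2 + 2 + 1 + 2 + 2 = 18.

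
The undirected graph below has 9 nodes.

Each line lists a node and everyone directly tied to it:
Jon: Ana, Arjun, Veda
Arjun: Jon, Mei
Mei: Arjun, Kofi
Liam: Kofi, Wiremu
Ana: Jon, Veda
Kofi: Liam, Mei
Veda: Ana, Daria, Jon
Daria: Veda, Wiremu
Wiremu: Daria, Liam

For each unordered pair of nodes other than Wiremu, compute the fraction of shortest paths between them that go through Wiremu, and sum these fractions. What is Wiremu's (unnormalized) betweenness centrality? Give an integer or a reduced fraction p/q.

Pairs whose geodesics pass through Wiremu — Veda–Liam: 1; Veda–Kofi: 1/2; Daria–Liam: 1; Daria–Kofi: 1; Daria–Mei: 1/2; Liam–Jon: 1/2; Liam–Ana: 1.
All other pairs contribute 0.
Summing the contributions gives betweenness(Wiremu) = 11/2.

11/2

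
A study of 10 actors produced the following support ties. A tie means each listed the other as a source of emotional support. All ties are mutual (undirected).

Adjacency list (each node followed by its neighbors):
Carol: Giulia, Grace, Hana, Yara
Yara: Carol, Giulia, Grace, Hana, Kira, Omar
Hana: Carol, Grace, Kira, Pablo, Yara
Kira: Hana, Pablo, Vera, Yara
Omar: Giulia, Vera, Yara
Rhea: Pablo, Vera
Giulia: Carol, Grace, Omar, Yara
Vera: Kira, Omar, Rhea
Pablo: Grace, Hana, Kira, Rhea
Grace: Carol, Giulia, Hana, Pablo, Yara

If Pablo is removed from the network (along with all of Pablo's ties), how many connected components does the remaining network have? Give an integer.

1

Pablo's neighbors (Grace, Hana, Kira, and Rhea) remain reachable from one another through other ties, so the rest of the network stays in one piece.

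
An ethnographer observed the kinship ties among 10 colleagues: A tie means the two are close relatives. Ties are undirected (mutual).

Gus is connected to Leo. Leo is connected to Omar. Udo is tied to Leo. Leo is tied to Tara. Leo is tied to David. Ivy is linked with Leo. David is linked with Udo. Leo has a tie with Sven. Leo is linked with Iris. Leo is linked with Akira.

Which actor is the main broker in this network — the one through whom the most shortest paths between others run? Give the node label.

Unnormalized betweenness of each node: Akira:0, David:0, Gus:0, Iris:0, Ivy:0, Leo:35, Omar:0, Sven:0, Tara:0, Udo:0.
Leo has the largest value, 35, making it the main broker — the node through which the most shortest paths run.

Leo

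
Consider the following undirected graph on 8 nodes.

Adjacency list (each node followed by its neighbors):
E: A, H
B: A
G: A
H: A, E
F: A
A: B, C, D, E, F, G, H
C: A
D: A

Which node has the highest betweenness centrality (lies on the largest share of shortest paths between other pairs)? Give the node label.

A

Unnormalized betweenness of each node: A:20, B:0, C:0, D:0, E:0, F:0, G:0, H:0.
A has the largest value, 20, making it the main broker — the node through which the most shortest paths run.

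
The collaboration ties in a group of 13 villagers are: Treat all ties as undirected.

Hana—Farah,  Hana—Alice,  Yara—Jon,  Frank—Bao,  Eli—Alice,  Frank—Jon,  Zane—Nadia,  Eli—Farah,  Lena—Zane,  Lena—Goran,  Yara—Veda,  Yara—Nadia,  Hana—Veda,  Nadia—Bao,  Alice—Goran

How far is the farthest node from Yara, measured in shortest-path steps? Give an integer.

Distances from Yara: Alice:3, Bao:2, Eli:4, Farah:3, Frank:2, Goran:4, Hana:2, Jon:1, Lena:3, Nadia:1, Veda:1, Zane:2.
The largest is 4 (to Goran and Eli), so the eccentricity of Yara is 4.

4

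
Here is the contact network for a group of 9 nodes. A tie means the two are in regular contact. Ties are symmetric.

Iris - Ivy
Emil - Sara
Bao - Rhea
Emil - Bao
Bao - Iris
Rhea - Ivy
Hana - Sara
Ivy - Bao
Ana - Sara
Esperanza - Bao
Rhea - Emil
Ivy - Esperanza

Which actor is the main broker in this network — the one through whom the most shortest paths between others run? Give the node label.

Unnormalized betweenness of each node: Ana:0, Bao:23/2, Emil:15, Esperanza:0, Hana:0, Iris:0, Ivy:3/2, Rhea:2, Sara:13.
Emil has the largest value, 15, making it the main broker — the node through which the most shortest paths run.

Emil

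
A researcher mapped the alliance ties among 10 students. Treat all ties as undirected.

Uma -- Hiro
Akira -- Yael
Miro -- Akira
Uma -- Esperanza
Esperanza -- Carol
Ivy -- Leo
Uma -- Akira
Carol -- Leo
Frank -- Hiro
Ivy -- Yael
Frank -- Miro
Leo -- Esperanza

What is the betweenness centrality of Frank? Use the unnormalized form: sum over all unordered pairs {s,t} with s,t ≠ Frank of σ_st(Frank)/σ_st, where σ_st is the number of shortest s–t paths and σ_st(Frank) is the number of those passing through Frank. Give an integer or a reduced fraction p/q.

Pairs whose geodesics pass through Frank — Miro–Hiro: 1.
All other pairs contribute 0.
Summing the contributions gives betweenness(Frank) = 1.

1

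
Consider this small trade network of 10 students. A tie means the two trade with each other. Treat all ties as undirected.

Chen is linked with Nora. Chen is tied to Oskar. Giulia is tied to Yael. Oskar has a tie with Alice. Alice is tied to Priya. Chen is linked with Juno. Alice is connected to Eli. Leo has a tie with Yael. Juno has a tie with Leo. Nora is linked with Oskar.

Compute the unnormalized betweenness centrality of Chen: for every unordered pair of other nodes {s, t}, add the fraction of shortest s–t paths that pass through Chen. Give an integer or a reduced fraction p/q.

20

Pairs whose geodesics pass through Chen — Giulia–Alice: 1; Giulia–Priya: 1; Giulia–Eli: 1; Giulia–Oskar: 1; Giulia–Nora: 1; Alice–Leo: 1; Alice–Juno: 1; Alice–Yael: 1; Leo–Priya: 1; Leo–Eli: 1; Leo–Oskar: 1; Leo–Nora: 1; Priya–Juno: 1; Priya–Yael: 1 … (+6 more pairs).
All other pairs contribute 0.
Summing the contributions gives betweenness(Chen) = 20.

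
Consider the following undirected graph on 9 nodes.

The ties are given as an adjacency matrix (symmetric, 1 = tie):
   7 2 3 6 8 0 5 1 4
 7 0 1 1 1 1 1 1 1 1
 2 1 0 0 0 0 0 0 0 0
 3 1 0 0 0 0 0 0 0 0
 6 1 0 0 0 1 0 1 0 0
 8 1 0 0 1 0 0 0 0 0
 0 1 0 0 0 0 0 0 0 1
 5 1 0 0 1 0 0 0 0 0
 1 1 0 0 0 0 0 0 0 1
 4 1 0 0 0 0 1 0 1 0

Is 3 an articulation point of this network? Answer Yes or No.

Even without 3, every remaining node can still reach every other (the residual graph is connected), so 3 is not a cut vertex.

No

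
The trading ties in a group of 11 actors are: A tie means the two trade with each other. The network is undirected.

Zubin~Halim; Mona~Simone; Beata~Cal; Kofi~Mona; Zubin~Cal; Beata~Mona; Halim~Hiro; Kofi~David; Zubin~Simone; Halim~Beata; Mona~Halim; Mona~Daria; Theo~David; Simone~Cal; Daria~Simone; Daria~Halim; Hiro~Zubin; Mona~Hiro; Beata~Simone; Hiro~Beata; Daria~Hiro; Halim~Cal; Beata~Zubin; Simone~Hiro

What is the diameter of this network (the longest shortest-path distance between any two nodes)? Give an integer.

Eccentricity of each node (its greatest distance to any other): Beata:4, Cal:5, Daria:4, David:4, Halim:4, Hiro:4, Kofi:3, Mona:3, Simone:4, Theo:5, Zubin:5.
The maximum eccentricity is 5, realized for instance by the pair Theo–Zubin via Theo – David – Kofi – Mona – Halim – Zubin. So the diameter is 5.

5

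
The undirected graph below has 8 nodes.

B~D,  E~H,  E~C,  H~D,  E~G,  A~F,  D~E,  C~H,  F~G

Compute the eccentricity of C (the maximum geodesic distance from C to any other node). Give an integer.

Distances from C: A:4, B:3, D:2, E:1, F:3, G:2, H:1.
The largest is 4 (to A), so the eccentricity of C is 4.

4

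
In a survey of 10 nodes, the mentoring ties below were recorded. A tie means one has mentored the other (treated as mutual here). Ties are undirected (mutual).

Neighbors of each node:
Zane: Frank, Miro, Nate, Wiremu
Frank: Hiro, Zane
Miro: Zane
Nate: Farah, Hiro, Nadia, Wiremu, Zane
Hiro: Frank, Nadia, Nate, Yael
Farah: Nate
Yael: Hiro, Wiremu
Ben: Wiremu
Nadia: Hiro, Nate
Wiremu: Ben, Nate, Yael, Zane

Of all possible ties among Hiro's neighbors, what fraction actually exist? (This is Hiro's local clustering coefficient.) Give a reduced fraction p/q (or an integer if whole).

1/6

Hiro's neighbors: Frank, Nadia, Nate, and Yael (k = 4).
Possible neighbor pairs: C(4,2) = 6. Edges among them: Nadia–Nate → e = 1.
Clustering(Hiro) = 1/6.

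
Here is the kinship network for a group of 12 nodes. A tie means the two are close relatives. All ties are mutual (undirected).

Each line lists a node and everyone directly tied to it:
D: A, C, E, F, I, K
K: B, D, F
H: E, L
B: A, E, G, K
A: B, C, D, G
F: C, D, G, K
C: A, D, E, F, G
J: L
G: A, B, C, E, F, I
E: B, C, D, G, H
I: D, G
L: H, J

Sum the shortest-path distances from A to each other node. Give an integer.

24

Distances from A: B:1, C:1, D:1, E:2, F:2, G:1, H:3, I:2, J:5, K:2, L:4.
Sum = 1 + 1 + 1 + 2 + 2 + 1 + 3 + 2 + 5 + 2 + 4 = 24.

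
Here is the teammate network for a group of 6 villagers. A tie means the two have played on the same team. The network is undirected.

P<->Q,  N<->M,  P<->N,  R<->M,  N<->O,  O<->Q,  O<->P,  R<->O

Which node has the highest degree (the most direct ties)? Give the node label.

O

Degrees — M:2, N:3, O:4, P:3, Q:2, R:2.
The maximum is 4, attained only by O.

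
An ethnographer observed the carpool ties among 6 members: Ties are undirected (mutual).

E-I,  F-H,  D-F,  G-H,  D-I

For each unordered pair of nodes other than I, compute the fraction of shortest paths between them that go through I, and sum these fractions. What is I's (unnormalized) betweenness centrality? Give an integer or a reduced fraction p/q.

4

Pairs whose geodesics pass through I — G–E: 1; E–H: 1; E–D: 1; E–F: 1.
All other pairs contribute 0.
Summing the contributions gives betweenness(I) = 4.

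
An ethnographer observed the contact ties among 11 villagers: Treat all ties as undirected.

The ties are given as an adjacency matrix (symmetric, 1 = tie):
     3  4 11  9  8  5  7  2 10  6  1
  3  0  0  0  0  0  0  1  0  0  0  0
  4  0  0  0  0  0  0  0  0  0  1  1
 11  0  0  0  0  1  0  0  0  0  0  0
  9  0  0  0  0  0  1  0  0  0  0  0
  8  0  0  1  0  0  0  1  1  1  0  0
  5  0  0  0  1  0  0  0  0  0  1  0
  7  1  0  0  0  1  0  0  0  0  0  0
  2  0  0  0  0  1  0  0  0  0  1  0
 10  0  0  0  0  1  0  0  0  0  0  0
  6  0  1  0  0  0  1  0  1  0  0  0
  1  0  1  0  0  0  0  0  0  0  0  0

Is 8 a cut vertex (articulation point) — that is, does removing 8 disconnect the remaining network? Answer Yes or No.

Removing 8 leaves {3 and 7} with no path to {1, 2, 4, 5, 6, and 9}, so the network splits into 4 components. 8 is a cut vertex.

Yes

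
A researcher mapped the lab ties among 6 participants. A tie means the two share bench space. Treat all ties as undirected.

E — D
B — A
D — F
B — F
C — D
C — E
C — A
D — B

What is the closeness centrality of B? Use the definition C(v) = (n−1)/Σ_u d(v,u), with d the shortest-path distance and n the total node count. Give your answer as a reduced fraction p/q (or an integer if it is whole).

5/7

Distances from B: A:1, C:2, D:1, E:2, F:1. Sum = 7.
n = 6, so closeness = 5/7.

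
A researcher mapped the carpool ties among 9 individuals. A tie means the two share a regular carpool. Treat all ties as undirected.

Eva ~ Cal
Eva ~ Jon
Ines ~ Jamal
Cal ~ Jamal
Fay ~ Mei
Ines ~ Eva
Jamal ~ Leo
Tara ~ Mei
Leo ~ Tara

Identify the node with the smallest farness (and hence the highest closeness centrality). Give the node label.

Farness (sum of distances to all others) for each node — Cal:20, Eva:23, Fay:33, Ines:20, Jamal:17, Jon:30, Leo:18, Mei:26, Tara:21.
The smallest farness is 17, for Jamal, so Jamal has the highest closeness.

Jamal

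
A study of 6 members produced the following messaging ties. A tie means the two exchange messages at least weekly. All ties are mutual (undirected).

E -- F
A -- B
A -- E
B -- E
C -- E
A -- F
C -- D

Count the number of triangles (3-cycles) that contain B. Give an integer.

B's neighbors: A and E.
Neighbor pairs that are themselves tied: B–A–E. Each forms one triangle with B, for 1 in total.

1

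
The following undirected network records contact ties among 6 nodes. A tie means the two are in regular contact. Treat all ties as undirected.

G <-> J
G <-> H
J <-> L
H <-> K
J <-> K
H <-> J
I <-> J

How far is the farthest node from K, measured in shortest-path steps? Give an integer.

Distances from K: G:2, H:1, I:2, J:1, L:2.
The largest is 2 (to I, L, and G), so the eccentricity of K is 2.

2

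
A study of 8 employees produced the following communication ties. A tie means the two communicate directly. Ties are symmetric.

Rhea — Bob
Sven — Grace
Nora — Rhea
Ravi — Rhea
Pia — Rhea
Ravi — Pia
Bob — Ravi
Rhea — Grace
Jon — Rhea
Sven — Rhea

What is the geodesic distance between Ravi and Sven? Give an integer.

2

One shortest route is Ravi – Rhea – Sven, which uses 2 edges, and Ravi and Sven are not directly tied, so nothing shorter exists. So d(Ravi,Sven) = 2.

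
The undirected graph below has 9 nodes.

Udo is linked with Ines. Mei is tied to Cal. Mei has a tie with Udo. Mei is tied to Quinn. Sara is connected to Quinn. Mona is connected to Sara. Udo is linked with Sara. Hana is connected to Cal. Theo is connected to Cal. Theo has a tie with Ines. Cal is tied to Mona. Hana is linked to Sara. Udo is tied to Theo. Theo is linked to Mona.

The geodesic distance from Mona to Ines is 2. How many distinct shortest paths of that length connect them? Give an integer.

1

The shortest distance is 2, and the only length-2 path is Mona–Theo–Ines. So there is exactly 1 shortest path.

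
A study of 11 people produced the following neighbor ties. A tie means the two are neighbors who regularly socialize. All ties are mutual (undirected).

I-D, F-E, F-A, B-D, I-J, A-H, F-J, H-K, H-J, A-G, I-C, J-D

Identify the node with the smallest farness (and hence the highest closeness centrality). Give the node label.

J

Farness (sum of distances to all others) for each node — A:23, B:31, C:31, D:22, E:29, F:20, G:32, H:20, I:22, J:17, K:29.
The smallest farness is 17, for J, so J has the highest closeness.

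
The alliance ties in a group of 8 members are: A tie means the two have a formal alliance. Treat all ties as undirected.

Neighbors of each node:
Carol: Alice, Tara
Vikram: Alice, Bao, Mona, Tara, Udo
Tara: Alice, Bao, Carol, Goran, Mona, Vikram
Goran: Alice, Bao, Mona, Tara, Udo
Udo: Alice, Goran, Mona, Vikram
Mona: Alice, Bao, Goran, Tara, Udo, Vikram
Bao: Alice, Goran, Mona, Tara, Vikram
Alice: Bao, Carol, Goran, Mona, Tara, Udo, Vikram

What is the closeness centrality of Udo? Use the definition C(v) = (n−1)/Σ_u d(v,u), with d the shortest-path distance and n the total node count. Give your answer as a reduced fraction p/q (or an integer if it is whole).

7/10

Distances from Udo: Alice:1, Bao:2, Carol:2, Goran:1, Mona:1, Tara:2, Vikram:1. Sum = 10.
n = 8, so closeness = 7/10.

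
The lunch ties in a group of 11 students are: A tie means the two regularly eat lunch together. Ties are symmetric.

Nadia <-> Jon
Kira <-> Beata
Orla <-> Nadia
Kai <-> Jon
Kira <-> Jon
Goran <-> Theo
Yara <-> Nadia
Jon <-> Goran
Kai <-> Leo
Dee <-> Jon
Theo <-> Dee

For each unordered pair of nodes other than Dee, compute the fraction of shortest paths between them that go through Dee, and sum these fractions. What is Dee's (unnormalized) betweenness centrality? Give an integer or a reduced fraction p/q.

4

Pairs whose geodesics pass through Dee — Beata–Theo: 1/2; Nadia–Theo: 1/2; Kira–Theo: 1/2; Orla–Theo: 1/2; Yara–Theo: 1/2; Leo–Theo: 1/2; Kai–Theo: 1/2; Jon–Theo: 1/2.
All other pairs contribute 0.
Summing the contributions gives betweenness(Dee) = 4.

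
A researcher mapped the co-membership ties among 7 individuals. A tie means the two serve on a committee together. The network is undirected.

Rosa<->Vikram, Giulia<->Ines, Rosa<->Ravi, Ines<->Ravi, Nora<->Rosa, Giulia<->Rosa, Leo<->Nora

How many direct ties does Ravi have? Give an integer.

Ravi is directly tied to Ines and Rosa. That is 2 neighbors, so the degree of Ravi is 2.

2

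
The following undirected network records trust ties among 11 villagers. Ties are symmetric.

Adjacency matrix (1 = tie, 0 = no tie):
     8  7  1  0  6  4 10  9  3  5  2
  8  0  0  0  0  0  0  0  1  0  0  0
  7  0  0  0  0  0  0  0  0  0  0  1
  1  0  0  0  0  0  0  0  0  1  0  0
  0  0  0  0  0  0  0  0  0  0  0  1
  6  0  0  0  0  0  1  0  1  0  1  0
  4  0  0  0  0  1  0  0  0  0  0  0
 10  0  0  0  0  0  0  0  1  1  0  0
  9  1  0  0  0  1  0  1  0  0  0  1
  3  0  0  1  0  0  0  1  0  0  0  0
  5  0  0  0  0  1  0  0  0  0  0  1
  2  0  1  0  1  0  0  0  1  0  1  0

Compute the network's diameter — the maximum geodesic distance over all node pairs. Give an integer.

Eccentricity of each node (its greatest distance to any other): 0:5, 1:5, 2:4, 3:4, 4:5, 5:5, 6:4, 7:5, 8:4, 9:3, 10:3.
The maximum eccentricity is 5, realized for instance by the pair 7–1 via 7 – 2 – 9 – 10 – 3 – 1. So the diameter is 5.

5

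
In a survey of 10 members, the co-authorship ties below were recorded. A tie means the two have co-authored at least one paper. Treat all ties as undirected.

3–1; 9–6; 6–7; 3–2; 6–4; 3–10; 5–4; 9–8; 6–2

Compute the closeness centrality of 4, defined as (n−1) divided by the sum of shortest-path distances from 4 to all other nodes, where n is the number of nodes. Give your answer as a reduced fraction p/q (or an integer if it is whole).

9/22

Distances from 4: 1:4, 2:2, 3:3, 5:1, 6:1, 7:2, 8:3, 9:2, 10:4. Sum = 22.
n = 10, so closeness = 9/22.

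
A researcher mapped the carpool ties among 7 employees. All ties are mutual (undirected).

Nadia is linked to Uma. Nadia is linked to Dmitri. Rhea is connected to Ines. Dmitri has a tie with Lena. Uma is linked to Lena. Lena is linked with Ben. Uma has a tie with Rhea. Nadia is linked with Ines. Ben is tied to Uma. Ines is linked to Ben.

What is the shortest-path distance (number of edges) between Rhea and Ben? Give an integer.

One shortest route is Rhea – Uma – Ben, which uses 2 edges, and Rhea and Ben are not directly tied, so nothing shorter exists. So d(Rhea,Ben) = 2.

2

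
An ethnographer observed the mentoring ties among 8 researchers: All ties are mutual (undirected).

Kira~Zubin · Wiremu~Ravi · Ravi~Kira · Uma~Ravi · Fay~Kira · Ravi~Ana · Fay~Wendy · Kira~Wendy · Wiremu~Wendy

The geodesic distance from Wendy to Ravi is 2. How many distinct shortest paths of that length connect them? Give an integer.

The shortest distance is 2. The length-2 paths are: Wendy–Kira–Ravi; Wendy–Wiremu–Ravi.
That gives 2 distinct shortest paths.

2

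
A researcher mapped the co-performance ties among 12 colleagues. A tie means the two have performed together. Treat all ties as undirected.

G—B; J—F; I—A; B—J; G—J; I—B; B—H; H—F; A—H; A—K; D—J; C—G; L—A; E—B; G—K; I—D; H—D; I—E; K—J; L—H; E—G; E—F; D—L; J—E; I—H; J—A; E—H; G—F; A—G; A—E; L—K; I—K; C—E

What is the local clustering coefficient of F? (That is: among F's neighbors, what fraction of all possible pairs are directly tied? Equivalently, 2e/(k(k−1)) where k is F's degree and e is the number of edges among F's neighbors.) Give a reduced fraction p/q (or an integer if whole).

2/3

F's neighbors: E, G, H, and J (k = 4).
Possible neighbor pairs: C(4,2) = 6. Edges among them: E–G, E–H, E–J, G–J → e = 4.
Clustering(F) = 4/6 = 2/3.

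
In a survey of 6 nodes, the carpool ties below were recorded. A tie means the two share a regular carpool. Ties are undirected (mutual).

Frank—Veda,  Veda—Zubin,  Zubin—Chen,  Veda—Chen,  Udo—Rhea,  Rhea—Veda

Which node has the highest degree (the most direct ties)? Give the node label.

Veda

Degrees — Chen:2, Frank:1, Rhea:2, Udo:1, Veda:4, Zubin:2.
The maximum is 4, attained only by Veda.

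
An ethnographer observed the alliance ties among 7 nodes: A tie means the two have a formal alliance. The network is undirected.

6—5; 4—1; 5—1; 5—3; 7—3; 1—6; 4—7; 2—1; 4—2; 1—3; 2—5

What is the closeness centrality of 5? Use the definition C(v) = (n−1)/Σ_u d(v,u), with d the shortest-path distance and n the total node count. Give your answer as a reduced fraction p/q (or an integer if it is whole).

3/4

Distances from 5: 1:1, 2:1, 3:1, 4:2, 6:1, 7:2. Sum = 8.
n = 7, so closeness = 6/8 = 3/4.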